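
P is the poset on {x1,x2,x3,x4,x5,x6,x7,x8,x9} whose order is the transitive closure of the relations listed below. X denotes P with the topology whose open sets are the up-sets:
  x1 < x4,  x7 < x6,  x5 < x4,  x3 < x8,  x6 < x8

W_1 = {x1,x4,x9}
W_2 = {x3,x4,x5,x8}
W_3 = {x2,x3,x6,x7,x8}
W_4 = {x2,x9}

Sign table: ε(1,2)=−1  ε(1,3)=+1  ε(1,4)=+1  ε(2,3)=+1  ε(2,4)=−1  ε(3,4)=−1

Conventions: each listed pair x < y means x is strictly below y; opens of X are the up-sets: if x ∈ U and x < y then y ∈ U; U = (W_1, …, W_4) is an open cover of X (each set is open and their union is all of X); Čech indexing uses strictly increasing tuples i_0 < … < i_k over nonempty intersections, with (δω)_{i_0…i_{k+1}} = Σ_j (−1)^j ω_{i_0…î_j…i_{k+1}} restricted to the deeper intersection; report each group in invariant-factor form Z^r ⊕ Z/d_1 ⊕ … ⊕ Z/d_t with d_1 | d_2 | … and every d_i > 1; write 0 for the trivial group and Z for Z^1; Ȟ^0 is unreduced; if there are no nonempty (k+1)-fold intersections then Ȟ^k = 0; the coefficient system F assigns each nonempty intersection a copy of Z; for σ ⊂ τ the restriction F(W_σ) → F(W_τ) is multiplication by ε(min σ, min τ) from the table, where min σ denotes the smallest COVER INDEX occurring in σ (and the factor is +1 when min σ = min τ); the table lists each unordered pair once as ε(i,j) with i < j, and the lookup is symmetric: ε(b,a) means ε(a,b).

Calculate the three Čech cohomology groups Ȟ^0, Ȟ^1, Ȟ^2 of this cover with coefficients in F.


Ȟ^0 ≅ Z, Ȟ^1 ≅ Z, Ȟ^2 ≅ 0

cover nerve:
  W12={x4} W14={x9} W23={x3,x8} W34={x2}
C dims 4,4; δ0: rk 3, SNF 1^3
Ȟ^0: (4−3)−0=1 ⇒ Z
Ȟ^1: (4−0)−3=1 ⇒ Z
Ȟ^2: (0−0)−0=0 ⇒ 0


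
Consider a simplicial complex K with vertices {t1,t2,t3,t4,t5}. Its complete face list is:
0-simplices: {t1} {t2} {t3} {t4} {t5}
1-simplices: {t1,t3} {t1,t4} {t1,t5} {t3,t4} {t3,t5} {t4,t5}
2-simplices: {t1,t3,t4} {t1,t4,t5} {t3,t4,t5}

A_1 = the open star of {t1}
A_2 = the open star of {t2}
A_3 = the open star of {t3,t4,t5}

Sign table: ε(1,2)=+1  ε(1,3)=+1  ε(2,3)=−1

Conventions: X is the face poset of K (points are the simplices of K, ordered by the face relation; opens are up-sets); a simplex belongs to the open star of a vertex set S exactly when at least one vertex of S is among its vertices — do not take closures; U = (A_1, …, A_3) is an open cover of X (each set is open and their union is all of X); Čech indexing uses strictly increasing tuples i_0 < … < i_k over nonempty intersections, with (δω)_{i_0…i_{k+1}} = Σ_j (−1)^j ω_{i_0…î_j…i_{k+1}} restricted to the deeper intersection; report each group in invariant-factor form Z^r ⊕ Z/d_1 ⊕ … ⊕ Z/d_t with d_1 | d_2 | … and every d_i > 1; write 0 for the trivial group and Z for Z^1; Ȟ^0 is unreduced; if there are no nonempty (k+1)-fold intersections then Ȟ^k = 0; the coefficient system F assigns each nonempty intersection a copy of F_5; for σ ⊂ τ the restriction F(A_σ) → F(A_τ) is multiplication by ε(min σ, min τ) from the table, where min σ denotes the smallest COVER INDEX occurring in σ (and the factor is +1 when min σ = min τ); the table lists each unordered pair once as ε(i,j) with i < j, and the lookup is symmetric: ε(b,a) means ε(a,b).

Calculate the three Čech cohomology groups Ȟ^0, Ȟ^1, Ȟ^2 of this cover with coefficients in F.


nonempty overlaps:
  A1={{t1},{t1,t3},{t1,t4},{t1,t5},{t1,t3,t4},{t1,t4,t5}} A2={{t2}} A3={{t3},{t4},{t5},{t1,t3},{t1,t4},{t1,t5},{t3,t4},{t3,t5},{t4,t5},{t1,t3,t4},{t1,t4,t5},{t3,t4,t5}}
  A13={{t1,t3},{t1,t4},{t1,t5},{t1,t3,t4},{t1,t4,t5}}
C dims 3,1; δ0: rk_F5 1
degree 0: 3−1−0 = 2 → Ȟ^0 ≅ Z/5 ⊕ Z/5
degree 1: 1−0−1 = 0 → Ȟ^1 ≅ 0
degree 2: 0−0−0 = 0 → Ȟ^2 ≅ 0

Ȟ^0(U;F) ≅ Z/5 ⊕ Z/5,  Ȟ^1(U;F) ≅ 0,  Ȟ^2(U;F) ≅ 0


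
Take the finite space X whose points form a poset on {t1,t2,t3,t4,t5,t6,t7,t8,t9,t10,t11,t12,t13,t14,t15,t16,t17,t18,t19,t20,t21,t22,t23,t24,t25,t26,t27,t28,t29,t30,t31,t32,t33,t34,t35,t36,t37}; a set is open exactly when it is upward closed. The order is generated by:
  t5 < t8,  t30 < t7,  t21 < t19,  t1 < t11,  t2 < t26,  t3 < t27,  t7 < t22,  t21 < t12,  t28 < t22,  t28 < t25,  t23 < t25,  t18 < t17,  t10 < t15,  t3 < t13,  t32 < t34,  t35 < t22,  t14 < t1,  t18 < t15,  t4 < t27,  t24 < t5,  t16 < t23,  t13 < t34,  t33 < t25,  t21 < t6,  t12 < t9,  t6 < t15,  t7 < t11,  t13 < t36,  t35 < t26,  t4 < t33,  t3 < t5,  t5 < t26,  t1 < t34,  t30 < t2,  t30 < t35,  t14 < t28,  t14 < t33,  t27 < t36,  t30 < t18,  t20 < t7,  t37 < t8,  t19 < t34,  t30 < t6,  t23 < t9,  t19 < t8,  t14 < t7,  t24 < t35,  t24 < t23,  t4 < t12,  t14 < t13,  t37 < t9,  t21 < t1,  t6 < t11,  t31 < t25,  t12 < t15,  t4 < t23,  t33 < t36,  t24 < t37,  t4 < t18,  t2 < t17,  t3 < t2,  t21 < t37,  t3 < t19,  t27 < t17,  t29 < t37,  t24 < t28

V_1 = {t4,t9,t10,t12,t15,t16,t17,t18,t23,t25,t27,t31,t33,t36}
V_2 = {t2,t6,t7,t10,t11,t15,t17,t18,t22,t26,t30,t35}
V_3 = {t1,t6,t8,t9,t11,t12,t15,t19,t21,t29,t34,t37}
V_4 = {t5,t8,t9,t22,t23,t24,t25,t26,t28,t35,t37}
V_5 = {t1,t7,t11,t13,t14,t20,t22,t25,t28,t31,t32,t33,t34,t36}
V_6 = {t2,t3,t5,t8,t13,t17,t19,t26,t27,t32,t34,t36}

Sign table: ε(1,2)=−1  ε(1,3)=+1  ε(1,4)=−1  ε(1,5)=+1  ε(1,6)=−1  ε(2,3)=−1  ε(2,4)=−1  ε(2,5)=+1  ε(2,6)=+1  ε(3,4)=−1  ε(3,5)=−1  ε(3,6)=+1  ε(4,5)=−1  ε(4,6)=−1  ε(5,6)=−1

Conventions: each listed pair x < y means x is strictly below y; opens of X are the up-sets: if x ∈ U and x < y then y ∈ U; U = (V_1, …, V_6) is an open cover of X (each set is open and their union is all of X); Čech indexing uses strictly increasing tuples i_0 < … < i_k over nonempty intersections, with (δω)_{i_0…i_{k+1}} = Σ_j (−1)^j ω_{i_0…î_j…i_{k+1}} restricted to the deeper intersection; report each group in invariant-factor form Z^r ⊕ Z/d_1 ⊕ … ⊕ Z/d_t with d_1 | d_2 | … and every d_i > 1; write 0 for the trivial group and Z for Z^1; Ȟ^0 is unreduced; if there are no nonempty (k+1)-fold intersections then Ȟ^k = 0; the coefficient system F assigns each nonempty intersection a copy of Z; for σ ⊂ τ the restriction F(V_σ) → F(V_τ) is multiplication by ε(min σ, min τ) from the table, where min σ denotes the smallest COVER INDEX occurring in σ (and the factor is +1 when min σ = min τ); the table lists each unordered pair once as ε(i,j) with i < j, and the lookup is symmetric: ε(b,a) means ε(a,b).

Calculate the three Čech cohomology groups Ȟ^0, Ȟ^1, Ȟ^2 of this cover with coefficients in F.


nonempty overlaps:
  V12={t10,t15,t17,t18} V13={t9,t12,t15} V14={t9,t23,t25} V15={t25,t31,t33,t36} V16={t17,t27,t36} V23={t6,t11,t15} V24={t22,t26,t35} V25={t7,t11,t22} V26={t2,t17,t26} V34={t8,t9,t37} V35={t1,t11,t34} V36={t8,t19,t34} V45={t22,t25,t28} V46={t5,t8,t26} V56={t13,t32,t34,t36}
  V123={t15} V126={t17} V134={t9} V145={t25} V156={t36} V235={t11} V245={t22} V246={t26} V346={t8} V356={t34}
C dims 6,15,10; δ0: rk 6, SNF 1^5·2; δ1: rk 9, SNF 1^9
degree 0: 6−6−0 = 0 → Ȟ^0 ≅ 0
degree 1: 15−9−6 = 0 plus torsion [2] → Ȟ^1 ≅ Z/2
degree 2: 10−0−9 = 1 → Ȟ^2 ≅ Z

Ȟ^0(U;F) ≅ 0; Ȟ^1(U;F) ≅ Z/2; Ȟ^2(U;F) ≅ Z


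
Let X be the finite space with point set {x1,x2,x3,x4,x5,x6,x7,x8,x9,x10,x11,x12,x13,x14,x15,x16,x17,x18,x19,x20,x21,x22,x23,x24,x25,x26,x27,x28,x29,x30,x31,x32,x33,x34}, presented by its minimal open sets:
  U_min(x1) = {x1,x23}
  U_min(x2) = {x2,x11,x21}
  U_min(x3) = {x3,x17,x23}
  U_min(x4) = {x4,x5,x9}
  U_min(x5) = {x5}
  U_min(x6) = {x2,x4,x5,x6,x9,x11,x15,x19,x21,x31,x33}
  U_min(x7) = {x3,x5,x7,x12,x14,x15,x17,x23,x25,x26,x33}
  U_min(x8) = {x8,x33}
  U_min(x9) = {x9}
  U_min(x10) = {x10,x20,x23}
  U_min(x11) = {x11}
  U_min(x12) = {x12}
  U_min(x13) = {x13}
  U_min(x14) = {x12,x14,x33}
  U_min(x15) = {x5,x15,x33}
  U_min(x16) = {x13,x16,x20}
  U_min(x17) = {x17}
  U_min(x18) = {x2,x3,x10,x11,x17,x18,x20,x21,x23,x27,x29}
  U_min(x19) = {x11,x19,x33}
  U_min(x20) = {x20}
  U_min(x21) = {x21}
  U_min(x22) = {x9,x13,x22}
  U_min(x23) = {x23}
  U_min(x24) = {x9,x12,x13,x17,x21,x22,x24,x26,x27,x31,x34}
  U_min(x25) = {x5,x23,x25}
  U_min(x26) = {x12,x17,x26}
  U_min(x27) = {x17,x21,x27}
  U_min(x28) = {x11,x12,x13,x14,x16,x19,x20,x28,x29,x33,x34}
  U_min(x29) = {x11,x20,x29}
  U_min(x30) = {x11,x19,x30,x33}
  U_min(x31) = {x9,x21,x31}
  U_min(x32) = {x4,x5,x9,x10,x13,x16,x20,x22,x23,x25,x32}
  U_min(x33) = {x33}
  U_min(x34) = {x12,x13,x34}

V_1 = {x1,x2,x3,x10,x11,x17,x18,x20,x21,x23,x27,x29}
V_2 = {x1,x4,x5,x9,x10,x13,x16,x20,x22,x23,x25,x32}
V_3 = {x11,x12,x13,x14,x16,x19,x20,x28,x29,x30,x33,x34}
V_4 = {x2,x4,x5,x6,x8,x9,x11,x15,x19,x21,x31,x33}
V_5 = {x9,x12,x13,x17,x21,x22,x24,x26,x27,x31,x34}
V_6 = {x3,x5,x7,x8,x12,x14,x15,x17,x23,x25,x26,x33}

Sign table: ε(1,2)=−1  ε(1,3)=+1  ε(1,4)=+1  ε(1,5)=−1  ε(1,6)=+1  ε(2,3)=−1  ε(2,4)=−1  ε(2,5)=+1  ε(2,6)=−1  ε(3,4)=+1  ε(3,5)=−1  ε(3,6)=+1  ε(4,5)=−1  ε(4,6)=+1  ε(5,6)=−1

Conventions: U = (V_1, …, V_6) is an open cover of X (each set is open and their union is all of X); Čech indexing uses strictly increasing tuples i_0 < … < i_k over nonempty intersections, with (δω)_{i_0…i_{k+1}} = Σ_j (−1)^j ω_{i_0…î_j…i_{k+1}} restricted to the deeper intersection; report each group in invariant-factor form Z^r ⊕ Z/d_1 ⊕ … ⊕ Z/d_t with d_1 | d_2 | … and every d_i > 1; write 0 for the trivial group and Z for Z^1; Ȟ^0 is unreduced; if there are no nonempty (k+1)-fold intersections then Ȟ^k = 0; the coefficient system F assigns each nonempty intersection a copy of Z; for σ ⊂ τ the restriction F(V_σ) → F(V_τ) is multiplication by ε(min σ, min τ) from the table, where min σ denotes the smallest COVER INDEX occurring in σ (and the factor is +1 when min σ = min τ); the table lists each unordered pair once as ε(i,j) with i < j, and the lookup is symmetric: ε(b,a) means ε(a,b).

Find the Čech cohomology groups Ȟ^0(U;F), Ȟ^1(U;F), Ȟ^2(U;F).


Ȟ^0 ≅ Z, Ȟ^1 ≅ 0, Ȟ^2 ≅ Z/2

intersection data:
  V12={x1,x10,x20,x23} V13={x11,x20,x29} V14={x2,x11,x21} V15={x17,x21,x27} V16={x3,x17,x23} V23={x13,x16,x20} V24={x4,x5,x9} V25={x9,x13,x22} V26={x5,x23,x25} V34={x11,x19,x33} V35={x12,x13,x34} V36={x12,x14,x33} V45={x9,x21,x31} V46={x5,x8,x15,x33} V56={x12,x17,x26}
  V123={x20} V126={x23} V134={x11} V145={x21} V156={x17} V235={x13} V245={x9} V246={x5} V346={x33} V356={x12}
C dims 6,15,10; δ0: rk 5, SNF 1^5; δ1: rk 10, SNF 1^9·2
Ȟ^0 = (6 − 5) − 0 = 1, so Ȟ^0 ≅ Z
Ȟ^1 = (15 − 10) − 5 = 0, so Ȟ^1 ≅ 0
Ȟ^2 = (10 − 0) − 10 = 0 plus torsion [2], so Ȟ^2 ≅ Z/2


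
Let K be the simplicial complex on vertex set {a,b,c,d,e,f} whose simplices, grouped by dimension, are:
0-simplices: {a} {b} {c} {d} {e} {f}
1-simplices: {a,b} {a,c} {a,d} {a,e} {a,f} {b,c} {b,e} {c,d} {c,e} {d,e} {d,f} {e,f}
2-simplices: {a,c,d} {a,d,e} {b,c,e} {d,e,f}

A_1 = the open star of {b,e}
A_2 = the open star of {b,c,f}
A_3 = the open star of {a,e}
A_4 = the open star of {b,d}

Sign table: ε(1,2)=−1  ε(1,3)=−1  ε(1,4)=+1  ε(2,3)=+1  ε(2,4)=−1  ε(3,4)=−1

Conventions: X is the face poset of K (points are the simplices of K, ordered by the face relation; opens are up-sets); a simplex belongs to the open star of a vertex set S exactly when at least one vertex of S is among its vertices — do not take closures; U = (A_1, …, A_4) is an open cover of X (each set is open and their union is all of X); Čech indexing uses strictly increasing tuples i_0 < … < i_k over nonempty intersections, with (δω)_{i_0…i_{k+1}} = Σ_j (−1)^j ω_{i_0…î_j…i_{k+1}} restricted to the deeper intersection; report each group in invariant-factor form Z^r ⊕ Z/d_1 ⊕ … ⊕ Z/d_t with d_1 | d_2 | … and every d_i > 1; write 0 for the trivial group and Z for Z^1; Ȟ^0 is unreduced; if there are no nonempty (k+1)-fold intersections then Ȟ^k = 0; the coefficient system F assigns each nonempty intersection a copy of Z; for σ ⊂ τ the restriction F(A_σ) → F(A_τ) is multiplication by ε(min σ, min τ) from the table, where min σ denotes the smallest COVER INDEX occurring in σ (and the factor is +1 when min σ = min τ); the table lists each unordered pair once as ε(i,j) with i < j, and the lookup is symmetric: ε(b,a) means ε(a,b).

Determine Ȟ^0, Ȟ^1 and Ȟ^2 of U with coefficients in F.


nerve of the cover:
  A1={{b},{e},{a,b},{a,e},{b,c},{b,e},{c,e},{d,e},{e,f},{a,d,e},{b,c,e},{d,e,f}} A2={{b},{c},{f},{a,b},{a,c},{a,f},{b,c},{b,e},{c,d},{c,e},{d,f},{e,f},{a,c,d},{b,c,e},{d,e,f}} A3={{a},{e},{a,b},{a,c},{a,d},{a,e},{a,f},{b,e},{c,e},{d,e},{e,f},{a,c,d},{a,d,e},{b,c,e},{d,e,f}} A4={{b},{d},{a,b},{a,d},{b,c},{b,e},{c,d},{d,e},{d,f},{a,c,d},{a,d,e},{b,c,e},{d,e,f}}
  A12={{b},{a,b},{b,c},{b,e},{c,e},{e,f},{b,c,e},{d,e,f}} A13={{e},{a,b},{a,e},{b,e},{c,e},{d,e},{e,f},{a,d,e},{b,c,e},{d,e,f}} A14={{b},{a,b},{b,c},{b,e},{d,e},{a,d,e},{b,c,e},{d,e,f}} A23={{a,b},{a,c},{a,f},{b,e},{c,e},{e,f},{a,c,d},{b,c,e},{d,e,f}} A24={{b},{a,b},{b,c},{b,e},{c,d},{d,f},{a,c,d},{b,c,e},{d,e,f}} A34={{a,b},{a,d},{b,e},{d,e},{a,c,d},{a,d,e},{b,c,e},{d,e,f}}
  A123={{a,b},{b,e},{c,e},{e,f},{b,c,e},{d,e,f}} A124={{b},{a,b},{b,c},{b,e},{b,c,e},{d,e,f}} A134={{a,b},{b,e},{d,e},{a,d,e},{b,c,e},{d,e,f}} A234={{a,b},{b,e},{a,c,d},{b,c,e},{d,e,f}}
  A1234={{a,b},{b,e},{b,c,e},{d,e,f}}
C dims 4,6,4,1; δ0: rk 3, SNF 1^3; δ1: rk 3, SNF 1^3; δ2: rk 1, SNF 1^1
Ȟ^0 = (4 − 3) − 0 = 1, so Ȟ^0 ≅ Z
Ȟ^1 = (6 − 3) − 3 = 0, so Ȟ^1 ≅ 0
Ȟ^2 = (4 − 1) − 3 = 0, so Ȟ^2 ≅ 0

Ȟ^0(U;F) ≅ Z; Ȟ^1(U;F) ≅ 0; Ȟ^2(U;F) ≅ 0


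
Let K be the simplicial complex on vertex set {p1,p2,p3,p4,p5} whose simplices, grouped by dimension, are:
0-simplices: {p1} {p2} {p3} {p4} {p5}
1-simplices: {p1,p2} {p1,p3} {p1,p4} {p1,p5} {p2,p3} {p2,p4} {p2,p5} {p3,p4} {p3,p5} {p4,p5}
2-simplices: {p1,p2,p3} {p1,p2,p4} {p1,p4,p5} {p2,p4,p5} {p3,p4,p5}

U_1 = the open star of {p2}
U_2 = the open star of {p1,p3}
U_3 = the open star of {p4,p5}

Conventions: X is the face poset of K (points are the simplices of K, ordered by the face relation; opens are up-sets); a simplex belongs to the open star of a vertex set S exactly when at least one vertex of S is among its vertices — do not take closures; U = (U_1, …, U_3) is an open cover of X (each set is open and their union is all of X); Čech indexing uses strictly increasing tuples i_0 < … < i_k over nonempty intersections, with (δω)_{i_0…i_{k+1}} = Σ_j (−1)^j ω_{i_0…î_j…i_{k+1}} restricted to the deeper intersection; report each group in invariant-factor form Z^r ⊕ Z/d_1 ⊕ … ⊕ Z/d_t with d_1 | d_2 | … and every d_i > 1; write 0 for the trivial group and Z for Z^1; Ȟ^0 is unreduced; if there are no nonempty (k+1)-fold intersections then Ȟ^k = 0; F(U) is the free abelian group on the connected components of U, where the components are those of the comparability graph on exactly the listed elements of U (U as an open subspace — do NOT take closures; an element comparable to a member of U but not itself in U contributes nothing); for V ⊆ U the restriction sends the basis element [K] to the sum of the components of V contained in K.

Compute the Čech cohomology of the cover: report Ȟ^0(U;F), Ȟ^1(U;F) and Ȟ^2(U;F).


cover nerve:
  U1={{p2},{p1,p2},{p2,p3},{p2,p4},{p2,p5},{p1,p2,p3},{p1,p2,p4},{p2,p4,p5}} U2={{p1},{p3},{p1,p2},{p1,p3},{p1,p4},{p1,p5},{p2,p3},{p3,p4},{p3,p5},{p1,p2,p3},{p1,p2,p4},{p1,p4,p5},{p3,p4,p5}} U3={{p4},{p5},{p1,p4},{p1,p5},{p2,p4},{p2,p5},{p3,p4},{p3,p5},{p4,p5},{p1,p2,p4},{p1,p4,p5},{p2,p4,p5},{p3,p4,p5}}
  U12={{p1,p2},{p2,p3},{p1,p2,p3},{p1,p2,p4}} U13={{p2,p4},{p2,p5},{p1,p2,p4},{p2,p4,p5}} U23={{p1,p4},{p1,p5},{p3,p4},{p3,p5},{p1,p2,p4},{p1,p4,p5},{p3,p4,p5}}
  U123={{p1,p2,p4}}
components per intersection:
  U1: {{p2},{p1,p2},{p2,p3},{p2,p4},{p2,p5},{p1,p2,p3},{p1,p2,p4},{p2,p4,p5}}
  U2: {{p1},{p3},{p1,p2},{p1,p3},{p1,p4},{p1,p5},{p2,p3},{p3,p4},{p3,p5},{p1,p2,p3},{p1,p2,p4},{p1,p4,p5},{p3,p4,p5}}
  U3: {{p4},{p5},{p1,p4},{p1,p5},{p2,p4},{p2,p5},{p3,p4},{p3,p5},{p4,p5},{p1,p2,p4},{p1,p4,p5},{p2,p4,p5},{p3,p4,p5}}
  U12: {{p1,p2},{p2,p3},{p1,p2,p3},{p1,p2,p4}}
  U13: {{p2,p4},{p2,p5},{p1,p2,p4},{p2,p4,p5}}
  U23: {{p1,p4},{p1,p5},{p1,p2,p4},{p1,p4,p5}} {{p3,p4},{p3,p5},{p3,p4,p5}}
  U123: {{p1,p2,p4}}
C dims 3,4,1; δ0: rk 2, SNF 1^2; δ1: rk 1, SNF 1^1
Ȟ^0: (3−2)−0=1 ⇒ Z
Ȟ^1: (4−1)−2=1 ⇒ Z
Ȟ^2: (1−0)−1=0 ⇒ 0

Ȟ^0(U;F) ≅ Z; Ȟ^1(U;F) ≅ Z; Ȟ^2(U;F) ≅ 0


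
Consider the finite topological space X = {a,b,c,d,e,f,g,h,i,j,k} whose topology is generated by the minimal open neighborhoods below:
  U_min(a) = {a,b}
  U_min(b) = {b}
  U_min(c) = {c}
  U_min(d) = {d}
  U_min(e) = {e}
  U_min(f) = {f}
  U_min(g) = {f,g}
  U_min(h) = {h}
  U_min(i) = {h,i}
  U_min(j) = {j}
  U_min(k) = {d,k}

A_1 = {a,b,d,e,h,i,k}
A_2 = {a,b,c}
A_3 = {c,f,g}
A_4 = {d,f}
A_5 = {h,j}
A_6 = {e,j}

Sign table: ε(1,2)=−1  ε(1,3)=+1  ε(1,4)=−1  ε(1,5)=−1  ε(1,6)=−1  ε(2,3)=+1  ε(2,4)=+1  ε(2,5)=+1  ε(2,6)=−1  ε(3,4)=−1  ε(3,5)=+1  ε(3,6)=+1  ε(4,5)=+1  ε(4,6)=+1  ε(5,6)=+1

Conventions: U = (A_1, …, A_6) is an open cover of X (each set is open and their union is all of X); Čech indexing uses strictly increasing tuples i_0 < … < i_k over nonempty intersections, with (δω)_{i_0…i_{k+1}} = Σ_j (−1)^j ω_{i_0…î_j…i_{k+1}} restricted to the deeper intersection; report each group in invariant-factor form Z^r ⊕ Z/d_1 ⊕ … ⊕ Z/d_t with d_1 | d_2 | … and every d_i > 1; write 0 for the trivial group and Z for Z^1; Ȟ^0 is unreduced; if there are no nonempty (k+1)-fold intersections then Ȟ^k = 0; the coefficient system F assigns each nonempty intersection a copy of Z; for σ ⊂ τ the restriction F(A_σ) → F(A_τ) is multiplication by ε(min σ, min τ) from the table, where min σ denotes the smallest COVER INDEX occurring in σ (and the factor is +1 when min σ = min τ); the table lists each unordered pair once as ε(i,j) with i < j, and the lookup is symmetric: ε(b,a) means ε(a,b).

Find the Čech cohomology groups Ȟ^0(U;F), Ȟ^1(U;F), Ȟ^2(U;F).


Ȟ^0 ≅ 0; Ȟ^1 ≅ Z ⊕ Z/2; Ȟ^2 ≅ 0

nonempty intersections:
  A12={a,b} A14={d} A15={h} A16={e} A23={c} A34={f} A56={j}
C dims 6,7; δ0: rk 6, SNF 1^5·2
Ȟ^0: (6−6)−0=0 ⇒ 0
Ȟ^1: (7−0)−6=1 plus torsion [2] ⇒ Z ⊕ Z/2
Ȟ^2: (0−0)−0=0 ⇒ 0


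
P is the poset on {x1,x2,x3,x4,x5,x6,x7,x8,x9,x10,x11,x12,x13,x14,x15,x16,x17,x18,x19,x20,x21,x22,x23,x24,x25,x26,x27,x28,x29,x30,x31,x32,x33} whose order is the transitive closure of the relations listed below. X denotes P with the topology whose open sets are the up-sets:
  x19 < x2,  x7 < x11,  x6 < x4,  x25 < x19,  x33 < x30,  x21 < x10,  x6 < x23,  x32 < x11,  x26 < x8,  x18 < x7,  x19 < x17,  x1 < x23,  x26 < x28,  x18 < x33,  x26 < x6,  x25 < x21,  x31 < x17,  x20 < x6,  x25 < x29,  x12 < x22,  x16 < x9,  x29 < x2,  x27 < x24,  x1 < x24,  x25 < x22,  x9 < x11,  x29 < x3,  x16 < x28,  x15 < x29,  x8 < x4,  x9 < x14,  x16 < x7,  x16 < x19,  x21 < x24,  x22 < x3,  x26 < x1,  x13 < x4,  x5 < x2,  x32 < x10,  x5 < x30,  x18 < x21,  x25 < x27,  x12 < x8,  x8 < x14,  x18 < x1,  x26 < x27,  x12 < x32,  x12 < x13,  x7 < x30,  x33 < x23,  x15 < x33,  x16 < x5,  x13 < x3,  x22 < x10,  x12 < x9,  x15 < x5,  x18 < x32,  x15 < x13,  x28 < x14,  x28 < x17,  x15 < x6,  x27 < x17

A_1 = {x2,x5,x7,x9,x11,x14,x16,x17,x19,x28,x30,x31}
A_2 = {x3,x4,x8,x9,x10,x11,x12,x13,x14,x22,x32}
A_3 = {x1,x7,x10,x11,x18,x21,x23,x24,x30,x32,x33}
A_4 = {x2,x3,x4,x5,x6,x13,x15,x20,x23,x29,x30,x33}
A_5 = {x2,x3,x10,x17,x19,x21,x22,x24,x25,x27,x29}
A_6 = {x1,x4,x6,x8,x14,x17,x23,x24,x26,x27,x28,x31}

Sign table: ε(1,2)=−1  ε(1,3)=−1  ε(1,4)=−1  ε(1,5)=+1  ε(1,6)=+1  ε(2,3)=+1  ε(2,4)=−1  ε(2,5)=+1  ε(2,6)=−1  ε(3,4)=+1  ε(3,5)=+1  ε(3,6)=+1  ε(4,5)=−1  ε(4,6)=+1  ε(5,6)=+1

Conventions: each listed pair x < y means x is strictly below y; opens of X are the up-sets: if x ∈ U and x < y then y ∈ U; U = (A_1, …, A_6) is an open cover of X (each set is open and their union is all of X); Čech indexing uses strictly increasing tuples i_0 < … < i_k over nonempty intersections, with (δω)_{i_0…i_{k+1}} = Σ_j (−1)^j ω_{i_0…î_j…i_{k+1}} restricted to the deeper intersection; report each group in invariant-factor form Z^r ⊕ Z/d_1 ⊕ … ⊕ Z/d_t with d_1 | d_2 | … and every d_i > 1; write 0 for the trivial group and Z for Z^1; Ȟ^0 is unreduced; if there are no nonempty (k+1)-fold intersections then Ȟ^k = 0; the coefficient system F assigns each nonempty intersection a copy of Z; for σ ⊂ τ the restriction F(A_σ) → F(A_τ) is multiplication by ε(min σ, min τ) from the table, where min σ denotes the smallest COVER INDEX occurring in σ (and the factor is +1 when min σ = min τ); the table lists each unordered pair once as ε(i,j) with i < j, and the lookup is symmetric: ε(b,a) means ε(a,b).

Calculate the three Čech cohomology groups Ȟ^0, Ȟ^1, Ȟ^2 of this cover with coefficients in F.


intersection data:
  A12={x9,x11,x14} A13={x7,x11,x30} A14={x2,x5,x30} A15={x2,x17,x19} A16={x14,x17,x28,x31} A23={x10,x11,x32} A24={x3,x4,x13} A25={x3,x10,x22} A26={x4,x8,x14} A34={x23,x30,x33} A35={x10,x21,x24} A36={x1,x23,x24} A45={x2,x3,x29} A46={x4,x6,x23} A56={x17,x24,x27}
  A123={x11} A126={x14} A134={x30} A145={x2} A156={x17} A235={x10} A245={x3} A246={x4} A346={x23} A356={x24}
C dims 6,15,10; δ0: rk 6, SNF 1^5·2; δ1: rk 9, SNF 1^9
Ȟ^0 = (6 − 6) − 0 = 0, so Ȟ^0 ≅ 0
Ȟ^1 = (15 − 9) − 6 = 0 plus torsion [2], so Ȟ^1 ≅ Z/2
Ȟ^2 = (10 − 0) − 9 = 1, so Ȟ^2 ≅ Z

Ȟ^0 = 0, Ȟ^1 = Z/2 and Ȟ^2 = Z


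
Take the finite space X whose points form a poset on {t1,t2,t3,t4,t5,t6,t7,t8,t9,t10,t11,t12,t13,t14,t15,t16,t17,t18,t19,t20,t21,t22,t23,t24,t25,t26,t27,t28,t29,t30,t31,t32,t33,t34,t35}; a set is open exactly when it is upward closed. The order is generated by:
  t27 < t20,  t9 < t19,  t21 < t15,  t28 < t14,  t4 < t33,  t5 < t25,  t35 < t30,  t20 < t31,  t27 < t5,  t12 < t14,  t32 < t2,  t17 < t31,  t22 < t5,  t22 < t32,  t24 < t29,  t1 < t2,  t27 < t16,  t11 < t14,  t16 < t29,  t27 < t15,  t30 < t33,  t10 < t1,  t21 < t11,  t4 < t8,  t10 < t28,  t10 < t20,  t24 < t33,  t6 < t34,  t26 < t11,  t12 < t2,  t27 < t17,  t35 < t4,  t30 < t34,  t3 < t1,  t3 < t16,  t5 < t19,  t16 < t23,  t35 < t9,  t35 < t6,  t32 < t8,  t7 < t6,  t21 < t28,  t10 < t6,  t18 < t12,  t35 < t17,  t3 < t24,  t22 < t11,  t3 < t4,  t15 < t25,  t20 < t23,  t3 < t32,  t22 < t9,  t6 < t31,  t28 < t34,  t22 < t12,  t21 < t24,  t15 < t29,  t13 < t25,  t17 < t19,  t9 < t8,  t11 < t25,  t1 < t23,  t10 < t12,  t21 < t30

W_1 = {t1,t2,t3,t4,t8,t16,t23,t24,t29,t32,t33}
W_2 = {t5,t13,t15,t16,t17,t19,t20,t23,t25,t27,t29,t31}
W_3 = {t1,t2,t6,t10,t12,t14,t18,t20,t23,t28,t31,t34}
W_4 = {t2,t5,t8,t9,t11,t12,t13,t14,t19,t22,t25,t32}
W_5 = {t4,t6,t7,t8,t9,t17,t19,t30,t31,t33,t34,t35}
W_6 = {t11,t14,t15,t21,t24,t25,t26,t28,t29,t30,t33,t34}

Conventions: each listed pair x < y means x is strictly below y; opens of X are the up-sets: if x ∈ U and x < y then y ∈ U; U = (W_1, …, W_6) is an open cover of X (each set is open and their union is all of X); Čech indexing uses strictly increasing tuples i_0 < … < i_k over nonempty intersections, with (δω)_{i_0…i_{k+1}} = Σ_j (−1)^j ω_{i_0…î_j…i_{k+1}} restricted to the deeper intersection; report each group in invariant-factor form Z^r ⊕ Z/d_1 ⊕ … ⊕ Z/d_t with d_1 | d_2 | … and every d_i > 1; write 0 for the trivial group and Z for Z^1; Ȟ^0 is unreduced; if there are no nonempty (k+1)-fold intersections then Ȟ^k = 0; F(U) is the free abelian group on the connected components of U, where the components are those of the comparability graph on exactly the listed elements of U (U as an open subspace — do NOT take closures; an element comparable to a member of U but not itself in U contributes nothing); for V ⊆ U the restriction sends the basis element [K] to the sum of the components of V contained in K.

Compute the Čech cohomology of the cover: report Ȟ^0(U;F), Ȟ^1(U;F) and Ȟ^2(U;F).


Ȟ^0 = Z,  Ȟ^1 = 0,  Ȟ^2 = Z/2

nonempty overlaps:
  W12={t16,t23,t29} W13={t1,t2,t23} W14={t2,t8,t32} W15={t4,t8,t33} W16={t24,t29,t33} W23={t20,t23,t31} W24={t5,t13,t19,t25} W25={t17,t19,t31} W26={t15,t25,t29} W34={t2,t12,t14} W35={t6,t31,t34} W36={t14,t28,t34} W45={t8,t9,t19} W46={t11,t14,t25} W56={t30,t33,t34}
  W123={t23} W126={t29} W134={t2} W145={t8} W156={t33} W235={t31} W245={t19} W246={t25} W346={t14} W356={t34}
components per intersection:
  W1: {t1,t2,t3,t4,t8,t16,t23,t24,t29,t32,t33}
  W2: {t5,t13,t15,t16,t17,t19,t20,t23,t25,t27,t29,t31}
  W3: {t1,t2,t6,t10,t12,t14,t18,t20,t23,t28,t31,t34}
  W4: {t2,t5,t8,t9,t11,t12,t13,t14,t19,t22,t25,t32}
  W5: {t4,t6,t7,t8,t9,t17,t19,t30,t31,t33,t34,t35}
  W6: {t11,t14,t15,t21,t24,t25,t26,t28,t29,t30,t33,t34}
  W12: {t16,t23,t29}
  W13: {t1,t2,t23}
  W14: {t2,t8,t32}
  W15: {t4,t8,t33}
  W16: {t24,t29,t33}
  W23: {t20,t23,t31}
  W24: {t5,t13,t19,t25}
  W25: {t17,t19,t31}
  W26: {t15,t25,t29}
  W34: {t2,t12,t14}
  W35: {t6,t31,t34}
  W36: {t14,t28,t34}
  W45: {t8,t9,t19}
  W46: {t11,t14,t25}
  W56: {t30,t33,t34}
  W123: {t23}
  W126: {t29}
  W134: {t2}
  W145: {t8}
  W156: {t33}
  W235: {t31}
  W245: {t19}
  W246: {t25}
  W346: {t14}
  W356: {t34}
C dims 6,15,10; δ0: rk 5, SNF 1^5; δ1: rk 10, SNF 1^9·2
degree 0: 6−5−0 = 1 → Ȟ^0 ≅ Z
degree 1: 15−10−5 = 0 → Ȟ^1 ≅ 0
degree 2: 10−0−10 = 0 plus torsion [2] → Ȟ^2 ≅ Z/2


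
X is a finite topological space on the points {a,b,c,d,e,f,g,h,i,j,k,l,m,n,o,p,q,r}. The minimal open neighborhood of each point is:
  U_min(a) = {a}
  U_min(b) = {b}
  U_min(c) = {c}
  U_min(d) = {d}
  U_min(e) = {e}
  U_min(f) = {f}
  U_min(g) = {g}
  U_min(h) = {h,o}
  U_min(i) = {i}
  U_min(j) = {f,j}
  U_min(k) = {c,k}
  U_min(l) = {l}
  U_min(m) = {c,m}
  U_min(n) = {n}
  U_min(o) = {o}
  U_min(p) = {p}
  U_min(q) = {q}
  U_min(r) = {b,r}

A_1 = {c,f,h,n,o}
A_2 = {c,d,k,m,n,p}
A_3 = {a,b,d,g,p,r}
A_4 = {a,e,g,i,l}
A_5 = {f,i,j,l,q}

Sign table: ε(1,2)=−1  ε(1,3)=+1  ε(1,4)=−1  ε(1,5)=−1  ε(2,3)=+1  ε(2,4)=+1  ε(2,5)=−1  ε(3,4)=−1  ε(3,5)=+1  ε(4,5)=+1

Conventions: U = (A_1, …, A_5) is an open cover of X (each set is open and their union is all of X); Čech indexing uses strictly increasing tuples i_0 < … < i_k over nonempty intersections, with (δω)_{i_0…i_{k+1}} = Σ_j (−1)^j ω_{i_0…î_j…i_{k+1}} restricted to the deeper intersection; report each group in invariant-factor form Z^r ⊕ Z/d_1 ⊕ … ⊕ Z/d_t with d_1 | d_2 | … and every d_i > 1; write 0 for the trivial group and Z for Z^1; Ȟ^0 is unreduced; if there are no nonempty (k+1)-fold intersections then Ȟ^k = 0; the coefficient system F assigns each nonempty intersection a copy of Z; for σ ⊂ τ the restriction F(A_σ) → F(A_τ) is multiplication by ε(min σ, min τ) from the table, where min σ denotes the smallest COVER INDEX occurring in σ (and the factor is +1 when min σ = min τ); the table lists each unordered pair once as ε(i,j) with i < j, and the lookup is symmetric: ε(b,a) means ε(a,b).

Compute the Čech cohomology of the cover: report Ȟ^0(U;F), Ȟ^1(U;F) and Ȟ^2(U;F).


Ȟ^0(U;F) ≅ 0, Ȟ^1(U;F) ≅ Z/2, Ȟ^2(U;F) ≅ 0

cover nerve:
  A12={c,n} A15={f} A23={d,p} A34={a,g} A45={i,l}
C dims 5,5; δ0: rk 5, SNF 1^4·2
Ȟ^0: (5−5)−0=0 ⇒ 0
Ȟ^1: (5−0)−5=0 plus torsion [2] ⇒ Z/2
Ȟ^2: (0−0)−0=0 ⇒ 0


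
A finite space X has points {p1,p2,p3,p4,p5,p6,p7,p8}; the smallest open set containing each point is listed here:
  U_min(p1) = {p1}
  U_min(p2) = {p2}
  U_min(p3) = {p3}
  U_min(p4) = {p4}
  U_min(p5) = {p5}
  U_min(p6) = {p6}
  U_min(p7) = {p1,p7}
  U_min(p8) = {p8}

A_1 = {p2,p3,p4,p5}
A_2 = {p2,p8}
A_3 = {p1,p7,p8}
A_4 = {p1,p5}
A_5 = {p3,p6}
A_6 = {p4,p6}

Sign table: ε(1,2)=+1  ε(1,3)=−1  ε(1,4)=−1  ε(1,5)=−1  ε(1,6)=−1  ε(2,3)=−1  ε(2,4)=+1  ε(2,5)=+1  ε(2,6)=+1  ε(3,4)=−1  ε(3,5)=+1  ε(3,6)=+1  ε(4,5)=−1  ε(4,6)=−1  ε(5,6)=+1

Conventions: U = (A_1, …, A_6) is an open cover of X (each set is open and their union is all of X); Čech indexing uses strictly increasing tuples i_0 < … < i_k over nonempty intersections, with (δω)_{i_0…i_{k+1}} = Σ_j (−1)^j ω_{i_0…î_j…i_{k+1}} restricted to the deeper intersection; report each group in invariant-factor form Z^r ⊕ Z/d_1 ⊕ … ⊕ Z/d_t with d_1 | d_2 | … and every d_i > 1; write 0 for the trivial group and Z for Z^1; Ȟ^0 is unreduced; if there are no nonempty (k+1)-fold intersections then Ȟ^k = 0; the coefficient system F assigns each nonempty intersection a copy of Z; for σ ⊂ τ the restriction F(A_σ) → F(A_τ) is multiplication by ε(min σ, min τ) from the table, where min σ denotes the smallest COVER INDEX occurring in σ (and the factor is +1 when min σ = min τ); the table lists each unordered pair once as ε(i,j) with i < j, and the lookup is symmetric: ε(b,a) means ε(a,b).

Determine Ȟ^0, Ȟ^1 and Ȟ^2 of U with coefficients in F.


nerve of the cover:
  A12={p2} A14={p5} A15={p3} A16={p4} A23={p8} A34={p1} A56={p6}
C dims 6,7; δ0: rk 6, SNF 1^5·2
Ȟ^0 = (6 − 6) − 0 = 0, so Ȟ^0 ≅ 0
Ȟ^1 = (7 − 0) − 6 = 1 plus torsion [2], so Ȟ^1 ≅ Z ⊕ Z/2
Ȟ^2 = (0 − 0) − 0 = 0, so Ȟ^2 ≅ 0

Ȟ^0 = 0, Ȟ^1 = Z ⊕ Z/2, Ȟ^2 = 0


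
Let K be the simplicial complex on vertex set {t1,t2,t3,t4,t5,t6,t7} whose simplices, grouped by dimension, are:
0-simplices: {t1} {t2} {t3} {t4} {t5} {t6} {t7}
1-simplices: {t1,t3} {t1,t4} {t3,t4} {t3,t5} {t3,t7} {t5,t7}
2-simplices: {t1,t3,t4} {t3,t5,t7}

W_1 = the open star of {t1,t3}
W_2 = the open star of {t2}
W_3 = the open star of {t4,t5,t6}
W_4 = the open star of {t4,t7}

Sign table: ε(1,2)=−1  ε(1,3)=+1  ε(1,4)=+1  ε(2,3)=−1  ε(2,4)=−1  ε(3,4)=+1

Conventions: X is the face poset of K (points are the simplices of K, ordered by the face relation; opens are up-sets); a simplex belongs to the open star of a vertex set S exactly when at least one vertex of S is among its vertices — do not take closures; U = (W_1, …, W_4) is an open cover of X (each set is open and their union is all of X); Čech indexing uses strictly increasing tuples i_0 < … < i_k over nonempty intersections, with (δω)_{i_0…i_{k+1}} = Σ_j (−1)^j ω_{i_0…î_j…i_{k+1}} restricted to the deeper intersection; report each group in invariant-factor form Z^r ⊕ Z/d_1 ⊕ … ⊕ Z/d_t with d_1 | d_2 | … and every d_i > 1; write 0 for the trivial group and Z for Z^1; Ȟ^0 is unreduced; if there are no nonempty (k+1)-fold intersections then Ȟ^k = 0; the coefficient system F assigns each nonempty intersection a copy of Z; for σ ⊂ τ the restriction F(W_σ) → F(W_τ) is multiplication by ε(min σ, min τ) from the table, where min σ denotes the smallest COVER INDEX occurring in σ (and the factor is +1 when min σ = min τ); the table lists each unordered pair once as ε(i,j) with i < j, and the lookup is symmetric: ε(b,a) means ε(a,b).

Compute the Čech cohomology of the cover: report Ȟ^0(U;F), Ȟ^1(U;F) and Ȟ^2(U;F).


nonempty intersections:
  W1={{t1},{t3},{t1,t3},{t1,t4},{t3,t4},{t3,t5},{t3,t7},{t1,t3,t4},{t3,t5,t7}} W2={{t2}} W3={{t4},{t5},{t6},{t1,t4},{t3,t4},{t3,t5},{t5,t7},{t1,t3,t4},{t3,t5,t7}} W4={{t4},{t7},{t1,t4},{t3,t4},{t3,t7},{t5,t7},{t1,t3,t4},{t3,t5,t7}}
  W13={{t1,t4},{t3,t4},{t3,t5},{t1,t3,t4},{t3,t5,t7}} W14={{t1,t4},{t3,t4},{t3,t7},{t1,t3,t4},{t3,t5,t7}} W34={{t4},{t1,t4},{t3,t4},{t5,t7},{t1,t3,t4},{t3,t5,t7}}
  W134={{t1,t4},{t3,t4},{t1,t3,t4},{t3,t5,t7}}
C dims 4,3,1; δ0: rk 2, SNF 1^2; δ1: rk 1, SNF 1^1
Ȟ^0: (4−2)−0=2 ⇒ Z^2
Ȟ^1: (3−1)−2=0 ⇒ 0
Ȟ^2: (1−0)−1=0 ⇒ 0

Ȟ^0 = Z^2,  Ȟ^1 = 0,  Ȟ^2 = 0


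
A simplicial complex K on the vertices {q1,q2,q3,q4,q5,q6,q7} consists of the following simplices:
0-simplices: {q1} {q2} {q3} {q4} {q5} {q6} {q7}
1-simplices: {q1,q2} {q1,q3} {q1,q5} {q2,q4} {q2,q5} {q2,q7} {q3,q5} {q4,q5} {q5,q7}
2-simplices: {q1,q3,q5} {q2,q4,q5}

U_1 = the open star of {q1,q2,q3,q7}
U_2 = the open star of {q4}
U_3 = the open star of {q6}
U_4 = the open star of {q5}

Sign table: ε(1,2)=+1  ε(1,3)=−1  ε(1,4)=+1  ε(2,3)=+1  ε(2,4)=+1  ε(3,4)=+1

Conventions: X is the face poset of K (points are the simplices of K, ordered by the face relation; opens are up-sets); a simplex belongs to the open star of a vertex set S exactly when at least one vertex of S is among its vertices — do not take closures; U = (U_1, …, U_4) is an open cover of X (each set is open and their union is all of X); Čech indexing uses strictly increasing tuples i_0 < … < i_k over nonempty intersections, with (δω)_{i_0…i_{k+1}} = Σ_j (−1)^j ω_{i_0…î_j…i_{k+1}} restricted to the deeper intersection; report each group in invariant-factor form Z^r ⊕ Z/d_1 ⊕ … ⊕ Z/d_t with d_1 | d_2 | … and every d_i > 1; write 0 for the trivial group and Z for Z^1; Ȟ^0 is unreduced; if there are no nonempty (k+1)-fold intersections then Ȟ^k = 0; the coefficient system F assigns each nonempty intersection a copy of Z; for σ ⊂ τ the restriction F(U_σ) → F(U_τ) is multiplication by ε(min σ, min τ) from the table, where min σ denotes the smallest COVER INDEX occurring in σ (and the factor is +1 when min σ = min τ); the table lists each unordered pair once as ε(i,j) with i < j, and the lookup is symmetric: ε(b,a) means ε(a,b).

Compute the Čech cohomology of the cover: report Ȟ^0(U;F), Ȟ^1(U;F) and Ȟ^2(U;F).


Ȟ^0 ≅ Z^2; Ȟ^1 ≅ 0; Ȟ^2 ≅ 0

cover nerve:
  U1={{q1},{q2},{q3},{q7},{q1,q2},{q1,q3},{q1,q5},{q2,q4},{q2,q5},{q2,q7},{q3,q5},{q5,q7},{q1,q3,q5},{q2,q4,q5}} U2={{q4},{q2,q4},{q4,q5},{q2,q4,q5}} U3={{q6}} U4={{q5},{q1,q5},{q2,q5},{q3,q5},{q4,q5},{q5,q7},{q1,q3,q5},{q2,q4,q5}}
  U12={{q2,q4},{q2,q4,q5}} U14={{q1,q5},{q2,q5},{q3,q5},{q5,q7},{q1,q3,q5},{q2,q4,q5}} U24={{q4,q5},{q2,q4,q5}}
  U124={{q2,q4,q5}}
C dims 4,3,1; δ0: rk 2, SNF 1^2; δ1: rk 1, SNF 1^1
Ȟ^0: (4−2)−0=2 ⇒ Z^2
Ȟ^1: (3−1)−2=0 ⇒ 0
Ȟ^2: (1−0)−1=0 ⇒ 0


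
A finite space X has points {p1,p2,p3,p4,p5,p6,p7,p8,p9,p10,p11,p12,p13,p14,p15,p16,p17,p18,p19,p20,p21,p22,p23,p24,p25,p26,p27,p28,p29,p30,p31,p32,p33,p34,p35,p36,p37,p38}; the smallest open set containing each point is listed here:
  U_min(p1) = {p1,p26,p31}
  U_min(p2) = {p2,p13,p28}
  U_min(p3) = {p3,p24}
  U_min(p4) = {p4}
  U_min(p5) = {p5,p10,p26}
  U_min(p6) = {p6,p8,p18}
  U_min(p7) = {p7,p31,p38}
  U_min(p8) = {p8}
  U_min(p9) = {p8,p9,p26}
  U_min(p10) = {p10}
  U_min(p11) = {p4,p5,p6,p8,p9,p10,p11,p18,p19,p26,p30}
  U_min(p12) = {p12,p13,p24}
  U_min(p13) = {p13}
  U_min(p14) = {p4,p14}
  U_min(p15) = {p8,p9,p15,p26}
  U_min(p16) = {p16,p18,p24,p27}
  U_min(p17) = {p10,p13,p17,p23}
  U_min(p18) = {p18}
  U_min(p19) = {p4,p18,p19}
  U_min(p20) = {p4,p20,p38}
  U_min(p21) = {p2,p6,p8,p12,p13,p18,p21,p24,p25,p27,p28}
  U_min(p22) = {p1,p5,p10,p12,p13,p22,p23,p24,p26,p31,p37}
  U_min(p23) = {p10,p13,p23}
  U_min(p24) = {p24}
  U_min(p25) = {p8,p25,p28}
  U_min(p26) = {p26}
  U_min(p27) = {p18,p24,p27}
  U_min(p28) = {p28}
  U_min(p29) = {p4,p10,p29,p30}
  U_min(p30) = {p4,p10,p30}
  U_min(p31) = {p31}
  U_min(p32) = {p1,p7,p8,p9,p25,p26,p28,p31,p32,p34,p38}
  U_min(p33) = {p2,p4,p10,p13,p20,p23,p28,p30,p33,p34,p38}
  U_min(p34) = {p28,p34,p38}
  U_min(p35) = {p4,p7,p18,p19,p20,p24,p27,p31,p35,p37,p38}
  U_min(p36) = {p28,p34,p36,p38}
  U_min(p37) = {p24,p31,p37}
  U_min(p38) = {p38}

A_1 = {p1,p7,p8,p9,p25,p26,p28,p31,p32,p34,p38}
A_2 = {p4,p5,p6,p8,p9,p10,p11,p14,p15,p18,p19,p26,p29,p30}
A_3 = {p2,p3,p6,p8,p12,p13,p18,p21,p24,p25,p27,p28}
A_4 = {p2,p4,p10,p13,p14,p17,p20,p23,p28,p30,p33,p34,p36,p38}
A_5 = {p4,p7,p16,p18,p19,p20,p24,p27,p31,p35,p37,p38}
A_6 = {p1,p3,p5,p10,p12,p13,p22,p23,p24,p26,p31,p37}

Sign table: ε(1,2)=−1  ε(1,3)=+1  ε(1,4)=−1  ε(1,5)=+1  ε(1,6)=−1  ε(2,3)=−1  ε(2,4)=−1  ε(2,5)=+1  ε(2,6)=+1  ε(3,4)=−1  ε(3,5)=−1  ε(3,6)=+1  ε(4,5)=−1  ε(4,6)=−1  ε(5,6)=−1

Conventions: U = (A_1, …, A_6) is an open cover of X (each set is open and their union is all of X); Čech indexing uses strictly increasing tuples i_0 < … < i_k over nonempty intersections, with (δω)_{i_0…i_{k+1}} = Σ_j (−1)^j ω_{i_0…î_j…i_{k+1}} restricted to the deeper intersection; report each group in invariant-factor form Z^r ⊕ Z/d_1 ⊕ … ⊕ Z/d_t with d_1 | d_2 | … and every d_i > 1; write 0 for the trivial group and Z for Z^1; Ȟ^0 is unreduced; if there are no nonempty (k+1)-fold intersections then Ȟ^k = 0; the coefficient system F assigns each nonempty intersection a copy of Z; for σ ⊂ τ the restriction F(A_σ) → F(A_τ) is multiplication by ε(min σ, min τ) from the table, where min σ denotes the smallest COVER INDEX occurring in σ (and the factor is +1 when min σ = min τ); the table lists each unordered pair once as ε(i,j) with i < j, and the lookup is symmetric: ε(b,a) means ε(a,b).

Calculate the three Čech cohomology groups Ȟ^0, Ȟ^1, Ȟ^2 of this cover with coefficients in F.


cover nerve:
  A12={p8,p9,p26} A13={p8,p25,p28} A14={p28,p34,p38} A15={p7,p31,p38} A16={p1,p26,p31} A23={p6,p8,p18} A24={p4,p10,p14,p30} A25={p4,p18,p19} A26={p5,p10,p26} A34={p2,p13,p28} A35={p18,p24,p27} A36={p3,p12,p13,p24} A45={p4,p20,p38} A46={p10,p13,p23} A56={p24,p31,p37}
  A123={p8} A126={p26} A134={p28} A145={p38} A156={p31} A235={p18} A245={p4} A246={p10} A346={p13} A356={p24}
C dims 6,15,10; δ0: rk 6, SNF 1^5·2; δ1: rk 9, SNF 1^9
Ȟ^0: (6−6)−0=0 ⇒ 0
Ȟ^1: (15−9)−6=0 plus torsion [2] ⇒ Z/2
Ȟ^2: (10−0)−9=1 ⇒ Z

Ȟ^0 ≅ 0, Ȟ^1 ≅ Z/2 and Ȟ^2 ≅ Z


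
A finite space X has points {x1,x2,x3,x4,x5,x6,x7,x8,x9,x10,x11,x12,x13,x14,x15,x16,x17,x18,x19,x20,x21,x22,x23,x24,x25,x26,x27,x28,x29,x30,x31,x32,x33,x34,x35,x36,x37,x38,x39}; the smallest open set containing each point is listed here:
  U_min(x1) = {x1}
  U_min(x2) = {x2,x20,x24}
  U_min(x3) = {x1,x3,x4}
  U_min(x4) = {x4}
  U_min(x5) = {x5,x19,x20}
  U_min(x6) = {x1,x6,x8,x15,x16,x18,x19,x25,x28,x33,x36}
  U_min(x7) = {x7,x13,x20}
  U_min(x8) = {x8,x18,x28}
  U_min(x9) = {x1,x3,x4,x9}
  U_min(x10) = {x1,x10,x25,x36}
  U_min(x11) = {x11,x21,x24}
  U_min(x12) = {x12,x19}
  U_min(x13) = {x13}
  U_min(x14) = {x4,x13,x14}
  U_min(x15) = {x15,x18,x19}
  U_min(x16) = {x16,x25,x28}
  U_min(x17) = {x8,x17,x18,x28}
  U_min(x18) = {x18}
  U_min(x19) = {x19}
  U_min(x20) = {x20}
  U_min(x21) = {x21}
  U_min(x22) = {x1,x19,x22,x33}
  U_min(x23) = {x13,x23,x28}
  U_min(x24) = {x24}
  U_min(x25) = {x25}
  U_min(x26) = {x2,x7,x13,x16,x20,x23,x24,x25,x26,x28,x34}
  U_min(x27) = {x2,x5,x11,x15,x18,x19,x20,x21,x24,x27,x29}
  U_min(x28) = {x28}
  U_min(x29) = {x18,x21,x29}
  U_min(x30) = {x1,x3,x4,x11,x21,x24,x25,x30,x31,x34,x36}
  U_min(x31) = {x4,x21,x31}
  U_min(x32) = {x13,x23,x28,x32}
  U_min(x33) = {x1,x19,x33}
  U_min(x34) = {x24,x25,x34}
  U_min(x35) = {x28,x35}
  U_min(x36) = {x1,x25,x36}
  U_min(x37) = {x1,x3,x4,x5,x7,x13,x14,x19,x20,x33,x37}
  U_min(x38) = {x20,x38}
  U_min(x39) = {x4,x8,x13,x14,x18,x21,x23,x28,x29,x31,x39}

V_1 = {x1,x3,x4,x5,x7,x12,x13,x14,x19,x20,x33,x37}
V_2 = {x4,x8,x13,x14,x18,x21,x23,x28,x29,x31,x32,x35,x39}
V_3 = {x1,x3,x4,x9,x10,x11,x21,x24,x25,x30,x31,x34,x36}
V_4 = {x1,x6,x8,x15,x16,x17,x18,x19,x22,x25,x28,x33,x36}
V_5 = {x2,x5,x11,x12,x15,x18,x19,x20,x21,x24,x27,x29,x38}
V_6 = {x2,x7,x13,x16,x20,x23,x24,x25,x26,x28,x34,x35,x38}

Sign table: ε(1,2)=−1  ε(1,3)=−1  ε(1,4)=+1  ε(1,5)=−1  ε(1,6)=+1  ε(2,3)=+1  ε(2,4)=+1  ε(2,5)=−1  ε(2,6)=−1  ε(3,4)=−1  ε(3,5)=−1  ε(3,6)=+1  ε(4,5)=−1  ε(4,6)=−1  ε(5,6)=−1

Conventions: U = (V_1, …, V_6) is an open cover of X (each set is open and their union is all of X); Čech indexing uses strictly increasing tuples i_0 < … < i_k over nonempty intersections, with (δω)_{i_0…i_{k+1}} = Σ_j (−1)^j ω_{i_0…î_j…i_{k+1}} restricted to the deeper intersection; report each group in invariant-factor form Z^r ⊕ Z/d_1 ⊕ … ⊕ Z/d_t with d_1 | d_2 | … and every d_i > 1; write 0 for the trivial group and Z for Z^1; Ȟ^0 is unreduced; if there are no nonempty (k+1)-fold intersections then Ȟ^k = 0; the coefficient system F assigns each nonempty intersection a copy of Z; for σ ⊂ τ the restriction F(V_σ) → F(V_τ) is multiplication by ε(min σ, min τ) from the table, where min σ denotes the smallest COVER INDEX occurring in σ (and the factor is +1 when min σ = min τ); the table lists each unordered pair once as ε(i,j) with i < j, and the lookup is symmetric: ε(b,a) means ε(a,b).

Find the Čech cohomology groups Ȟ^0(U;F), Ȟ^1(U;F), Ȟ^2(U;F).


Ȟ^0 = 0, Ȟ^1 = Z/2, Ȟ^2 = Z

cover nerve:
  V12={x4,x13,x14} V13={x1,x3,x4} V14={x1,x19,x33} V15={x5,x12,x19,x20} V16={x7,x13,x20} V23={x4,x21,x31} V24={x8,x18,x28} V25={x18,x21,x29} V26={x13,x23,x28,x35} V34={x1,x25,x36} V35={x11,x21,x24} V36={x24,x25,x34} V45={x15,x18,x19} V46={x16,x25,x28} V56={x2,x20,x24,x38}
  V123={x4} V126={x13} V134={x1} V145={x19} V156={x20} V235={x21} V245={x18} V246={x28} V346={x25} V356={x24}
C dims 6,15,10; δ0: rk 6, SNF 1^5·2; δ1: rk 9, SNF 1^9
Ȟ^0: (6−6)−0=0 ⇒ 0
Ȟ^1: (15−9)−6=0 plus torsion [2] ⇒ Z/2
Ȟ^2: (10−0)−9=1 ⇒ Z
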